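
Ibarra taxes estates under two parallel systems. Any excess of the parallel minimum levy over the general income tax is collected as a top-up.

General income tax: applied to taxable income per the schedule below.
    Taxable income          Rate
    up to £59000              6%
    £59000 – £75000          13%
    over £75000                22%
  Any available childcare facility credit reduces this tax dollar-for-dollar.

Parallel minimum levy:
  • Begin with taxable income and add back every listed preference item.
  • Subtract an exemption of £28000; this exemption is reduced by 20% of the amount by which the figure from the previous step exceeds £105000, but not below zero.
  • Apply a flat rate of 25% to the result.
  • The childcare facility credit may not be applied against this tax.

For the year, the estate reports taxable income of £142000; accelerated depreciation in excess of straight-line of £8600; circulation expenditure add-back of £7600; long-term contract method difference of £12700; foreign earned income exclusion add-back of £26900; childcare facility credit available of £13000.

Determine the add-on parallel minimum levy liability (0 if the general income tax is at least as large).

Parallel minimum levy:
  Adjusted income: £142000 + £8600 + £7600 + £12700 + £26900 = £197800
  Exemption: £28000 − 20% × (£197800 − £105000) = £28000 − £18560 = £9440
  Base: £197800 − £9440 = £188360
  £188360 × 25% = £47090

General income tax:
  £59000 × 6% = £3540
  £16000 × 13% = £2080
  £67000 × 22% = £14740
  → £20360
  Less childcare facility credit £13000 → £7360

Excess of parallel minimum levy over general income tax: £47090 − £7360 = £39730.

£39730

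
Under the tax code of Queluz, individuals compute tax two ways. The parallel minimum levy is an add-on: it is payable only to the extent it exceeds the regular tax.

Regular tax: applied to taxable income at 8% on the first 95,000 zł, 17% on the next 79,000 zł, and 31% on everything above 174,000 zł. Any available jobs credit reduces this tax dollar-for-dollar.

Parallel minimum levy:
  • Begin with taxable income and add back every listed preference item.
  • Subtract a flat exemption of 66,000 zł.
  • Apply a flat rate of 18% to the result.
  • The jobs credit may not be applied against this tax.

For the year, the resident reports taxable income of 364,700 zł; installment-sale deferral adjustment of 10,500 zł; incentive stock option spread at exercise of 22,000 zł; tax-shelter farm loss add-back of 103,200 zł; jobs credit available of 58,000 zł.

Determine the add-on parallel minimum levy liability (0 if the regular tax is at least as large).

56,045 zł

Parallel minimum levy:
  Adjusted income: 364,700 zł + 10,500 zł + 22,000 zł + 103,200 zł = 500,400 zł
  Less exemption 66,000 zł → base 434,400 zł
  434,400 zł × 18% = 78,192 zł

Regular tax:
  95,000 zł × 8% = 7,600 zł
  79,000 zł × 17% = 13,430 zł
  190,700 zł × 31% = 59,117 zł
  → 80,147 zł
  Less jobs credit 58,000 zł → 22,147 zł

Excess of parallel minimum levy over regular tax: 78,192 zł − 22,147 zł = 56,045 zł.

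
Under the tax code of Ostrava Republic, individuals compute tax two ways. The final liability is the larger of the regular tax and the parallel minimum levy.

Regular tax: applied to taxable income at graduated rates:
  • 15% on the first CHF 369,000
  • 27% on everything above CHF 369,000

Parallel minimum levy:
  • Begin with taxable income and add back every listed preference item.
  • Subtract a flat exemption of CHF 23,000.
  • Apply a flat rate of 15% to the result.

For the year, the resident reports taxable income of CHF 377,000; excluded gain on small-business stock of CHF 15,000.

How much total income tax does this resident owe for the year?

Parallel minimum levy:
  Adjusted income: CHF 377,000 + CHF 15,000 = CHF 392,000
  Less exemption CHF 23,000 → base CHF 369,000
  CHF 369,000 × 15% = CHF 55,350

Regular tax:
  CHF 369,000 × 15% = CHF 55,350
  CHF 8,000 × 27% = CHF 2,160
  → CHF 57,510

CHF 57,510 > CHF 55,350, so the regular tax governs.

CHF 57,510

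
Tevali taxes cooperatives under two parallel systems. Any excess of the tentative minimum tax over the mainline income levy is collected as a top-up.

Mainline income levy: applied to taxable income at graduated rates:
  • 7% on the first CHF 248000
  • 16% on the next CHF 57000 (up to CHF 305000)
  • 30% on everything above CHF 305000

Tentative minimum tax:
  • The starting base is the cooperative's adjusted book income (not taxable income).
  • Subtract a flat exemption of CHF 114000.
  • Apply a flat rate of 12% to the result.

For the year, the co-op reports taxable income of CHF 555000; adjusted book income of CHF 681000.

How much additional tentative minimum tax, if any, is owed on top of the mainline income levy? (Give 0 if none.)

Mainline income levy:
  CHF 248000 × 7% = CHF 17360
  CHF 57000 × 16% = CHF 9120
  CHF 250000 × 30% = CHF 75000
  → CHF 101480

Tentative minimum tax:
  Base (adjusted book income): CHF 681000
  Less exemption CHF 114000 → base CHF 567000
  CHF 567000 × 12% = CHF 68040

CHF 68040 ≤ CHF 101480, so no add-on is due.

CHF 0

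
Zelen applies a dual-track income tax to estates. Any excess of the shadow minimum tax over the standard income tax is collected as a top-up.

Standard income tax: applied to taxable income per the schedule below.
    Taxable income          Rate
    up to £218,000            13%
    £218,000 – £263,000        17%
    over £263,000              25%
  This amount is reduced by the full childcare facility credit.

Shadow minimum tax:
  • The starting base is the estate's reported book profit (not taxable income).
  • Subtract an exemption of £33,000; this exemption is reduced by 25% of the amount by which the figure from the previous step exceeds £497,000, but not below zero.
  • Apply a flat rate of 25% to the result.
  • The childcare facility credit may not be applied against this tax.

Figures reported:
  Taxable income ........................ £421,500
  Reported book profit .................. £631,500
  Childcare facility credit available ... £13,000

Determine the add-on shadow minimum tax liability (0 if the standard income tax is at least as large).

£95,260

Shadow minimum tax:
  Base (reported book profit): £631,500
  Exemption: 25% × (£631,500 − £497,000) = £33,625 ≥ £33,000, so the exemption is fully phased out
  Base: £631,500 − £0 = £631,500
  £631,500 × 25% = £157,875

Standard income tax:
  £218,000 × 13% = £28,340
  £45,000 × 17% = £7,650
  £158,500 × 25% = £39,625
  → £75,615
  Less childcare facility credit £13,000 → £62,615

Excess of shadow minimum tax over standard income tax: £157,875 − £62,615 = £95,260.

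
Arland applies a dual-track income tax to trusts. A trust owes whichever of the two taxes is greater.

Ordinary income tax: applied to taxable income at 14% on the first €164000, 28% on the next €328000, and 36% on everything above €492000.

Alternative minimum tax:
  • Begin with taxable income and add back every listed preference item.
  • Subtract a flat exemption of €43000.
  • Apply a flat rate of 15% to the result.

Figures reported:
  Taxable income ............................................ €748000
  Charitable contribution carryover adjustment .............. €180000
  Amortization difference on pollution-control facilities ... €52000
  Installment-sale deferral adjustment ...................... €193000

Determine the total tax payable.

Alternative minimum tax:
  Adjusted income: €748000 + €180000 + €52000 + €193000 = €1173000
  Less exemption €43000 → base €1130000
  €1130000 × 15% = €169500

Ordinary income tax:
  €164000 × 14% = €22960
  €328000 × 28% = €91840
  €256000 × 36% = €92160
  → €206960

€206960 > €169500, so the ordinary income tax governs.

€206960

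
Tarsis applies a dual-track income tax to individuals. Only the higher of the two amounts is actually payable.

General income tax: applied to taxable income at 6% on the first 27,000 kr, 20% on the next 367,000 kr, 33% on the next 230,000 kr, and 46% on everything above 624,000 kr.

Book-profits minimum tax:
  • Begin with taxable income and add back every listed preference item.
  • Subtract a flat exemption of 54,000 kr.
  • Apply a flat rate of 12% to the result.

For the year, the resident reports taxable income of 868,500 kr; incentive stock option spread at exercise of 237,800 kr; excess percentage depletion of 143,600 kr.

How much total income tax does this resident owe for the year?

Book-profits minimum tax:
  Adjusted income: 868,500 kr + 237,800 kr + 143,600 kr = 1,249,900 kr
  Less exemption 54,000 kr → base 1,195,900 kr
  1,195,900 kr × 12% = 143,508 kr

General income tax:
  27,000 kr × 6% = 1,620 kr
  367,000 kr × 20% = 73,400 kr
  230,000 kr × 33% = 75,900 kr
  244,500 kr × 46% = 112,470 kr
  → 263,390 kr

263,390 kr > 143,508 kr, so the general income tax governs.

263,390 kr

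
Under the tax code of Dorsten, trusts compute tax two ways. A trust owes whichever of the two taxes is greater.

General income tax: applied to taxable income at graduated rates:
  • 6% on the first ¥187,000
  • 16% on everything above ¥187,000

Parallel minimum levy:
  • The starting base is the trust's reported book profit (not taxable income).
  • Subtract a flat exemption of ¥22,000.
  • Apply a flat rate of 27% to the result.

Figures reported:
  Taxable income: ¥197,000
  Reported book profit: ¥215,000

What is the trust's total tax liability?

General income tax:
  ¥187,000 × 6% = ¥11,220
  ¥10,000 × 16% = ¥1,600
  → ¥12,820

Parallel minimum levy:
  Base (reported book profit): ¥215,000
  Less exemption ¥22,000 → base ¥193,000
  ¥193,000 × 27% = ¥52,110

¥52,110 > ¥12,820, so the parallel minimum levy is the binding amount.

¥52,110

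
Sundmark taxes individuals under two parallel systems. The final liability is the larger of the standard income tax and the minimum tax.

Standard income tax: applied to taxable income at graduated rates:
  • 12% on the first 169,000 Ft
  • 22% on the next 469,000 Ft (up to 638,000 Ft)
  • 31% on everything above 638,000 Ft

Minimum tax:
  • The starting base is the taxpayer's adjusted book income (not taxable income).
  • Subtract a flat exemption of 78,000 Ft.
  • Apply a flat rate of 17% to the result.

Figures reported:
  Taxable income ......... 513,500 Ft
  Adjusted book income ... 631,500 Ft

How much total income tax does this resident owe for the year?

Minimum tax:
  Base (adjusted book income): 631,500 Ft
  Less exemption 78,000 Ft → base 553,500 Ft
  553,500 Ft × 17% = 94,095 Ft

Standard income tax:
  169,000 Ft × 12% = 20,280 Ft
  344,500 Ft × 22% = 75,790 Ft
  → 96,070 Ft

96,070 Ft > 94,095 Ft, so the standard income tax governs.

96,070 Ft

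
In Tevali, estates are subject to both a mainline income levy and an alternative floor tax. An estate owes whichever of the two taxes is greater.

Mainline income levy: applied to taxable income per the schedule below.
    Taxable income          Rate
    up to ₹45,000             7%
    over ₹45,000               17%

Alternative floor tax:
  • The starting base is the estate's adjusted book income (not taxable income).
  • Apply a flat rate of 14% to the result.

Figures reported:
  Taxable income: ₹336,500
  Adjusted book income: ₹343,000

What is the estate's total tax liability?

₹52,705

Alternative floor tax:
  Base (adjusted book income): ₹343,000
  ₹343,000 × 14% = ₹48,020

Mainline income levy:
  ₹45,000 × 7% = ₹3,150
  ₹291,500 × 17% = ₹49,555
  → ₹52,705

₹52,705 > ₹48,020, so the mainline income levy governs.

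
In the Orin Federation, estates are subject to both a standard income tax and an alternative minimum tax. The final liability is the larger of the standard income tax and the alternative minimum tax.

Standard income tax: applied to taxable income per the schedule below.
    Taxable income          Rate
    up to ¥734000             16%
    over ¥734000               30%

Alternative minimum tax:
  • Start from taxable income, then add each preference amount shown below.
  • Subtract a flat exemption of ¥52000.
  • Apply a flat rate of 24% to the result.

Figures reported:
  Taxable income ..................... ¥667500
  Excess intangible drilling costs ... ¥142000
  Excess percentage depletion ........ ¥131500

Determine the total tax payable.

Alternative minimum tax:
  Adjusted income: ¥667500 + ¥142000 + ¥131500 = ¥941000
  Less exemption ¥52000 → base ¥889000
  ¥889000 × 24% = ¥213360

Standard income tax:
  ¥667500 × 16% = ¥106800

¥213360 > ¥106800, so the alternative minimum tax is the binding amount.

¥213360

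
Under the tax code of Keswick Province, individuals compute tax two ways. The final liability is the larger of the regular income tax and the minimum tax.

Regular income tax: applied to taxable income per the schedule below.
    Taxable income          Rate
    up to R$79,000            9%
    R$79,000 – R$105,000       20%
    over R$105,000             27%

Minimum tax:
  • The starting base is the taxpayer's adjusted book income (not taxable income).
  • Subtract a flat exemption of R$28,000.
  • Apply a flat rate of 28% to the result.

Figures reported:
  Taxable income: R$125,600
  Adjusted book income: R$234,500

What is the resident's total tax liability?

R$57,820

Minimum tax:
  Base (adjusted book income): R$234,500
  Less exemption R$28,000 → base R$206,500
  R$206,500 × 28% = R$57,820

Regular income tax:
  R$79,000 × 9% = R$7,110
  R$26,000 × 20% = R$5,200
  R$20,600 × 27% = R$5,562
  → R$17,872

R$57,820 > R$17,872, so the minimum tax is the binding amount.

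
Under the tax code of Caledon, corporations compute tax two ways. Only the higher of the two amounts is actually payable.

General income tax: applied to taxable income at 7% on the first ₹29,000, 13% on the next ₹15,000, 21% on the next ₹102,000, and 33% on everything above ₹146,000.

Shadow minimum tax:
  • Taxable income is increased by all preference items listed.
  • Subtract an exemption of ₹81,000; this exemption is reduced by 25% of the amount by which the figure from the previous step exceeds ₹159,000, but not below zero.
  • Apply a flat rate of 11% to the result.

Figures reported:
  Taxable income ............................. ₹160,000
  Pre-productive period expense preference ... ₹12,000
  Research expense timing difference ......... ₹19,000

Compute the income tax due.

Shadow minimum tax:
  Adjusted income: ₹160,000 + ₹12,000 + ₹19,000 = ₹191,000
  Exemption: ₹81,000 − 25% × (₹191,000 − ₹159,000) = ₹81,000 − ₹8,000 = ₹73,000
  Base: ₹191,000 − ₹73,000 = ₹118,000
  ₹118,000 × 11% = ₹12,980

General income tax:
  ₹29,000 × 7% = ₹2,030
  ₹15,000 × 13% = ₹1,950
  ₹102,000 × 21% = ₹21,420
  ₹14,000 × 33% = ₹4,620
  → ₹30,020

₹30,020 > ₹12,980, so the general income tax governs.

₹30,020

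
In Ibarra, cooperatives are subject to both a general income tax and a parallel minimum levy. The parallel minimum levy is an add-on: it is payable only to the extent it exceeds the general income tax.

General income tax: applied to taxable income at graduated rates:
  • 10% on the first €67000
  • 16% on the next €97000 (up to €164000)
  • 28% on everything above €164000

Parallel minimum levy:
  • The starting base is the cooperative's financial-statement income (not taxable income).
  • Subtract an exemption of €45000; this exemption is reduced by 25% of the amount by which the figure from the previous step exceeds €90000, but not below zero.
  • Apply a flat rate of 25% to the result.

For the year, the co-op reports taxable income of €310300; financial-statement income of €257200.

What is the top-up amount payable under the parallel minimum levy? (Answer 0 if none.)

Parallel minimum levy:
  Base (financial-statement income): €257200
  Exemption: €45000 − 25% × (€257200 − €90000) = €45000 − €41800 = €3200
  Base: €257200 − €3200 = €254000
  €254000 × 25% = €63500

General income tax:
  €67000 × 10% = €6700
  €97000 × 16% = €15520
  €146300 × 28% = €40964
  → €63184

Excess of parallel minimum levy over general income tax: €63500 − €63184 = €316.

€316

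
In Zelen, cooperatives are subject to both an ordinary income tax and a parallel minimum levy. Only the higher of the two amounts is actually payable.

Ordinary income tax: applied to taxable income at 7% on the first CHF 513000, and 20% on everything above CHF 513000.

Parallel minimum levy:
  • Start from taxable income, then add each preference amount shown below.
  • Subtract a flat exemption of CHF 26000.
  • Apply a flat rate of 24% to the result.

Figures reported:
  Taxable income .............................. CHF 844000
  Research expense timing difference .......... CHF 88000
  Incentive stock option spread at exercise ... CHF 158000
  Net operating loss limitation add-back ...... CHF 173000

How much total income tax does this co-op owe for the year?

CHF 296880

Ordinary income tax:
  CHF 513000 × 7% = CHF 35910
  CHF 331000 × 20% = CHF 66200
  → CHF 102110

Parallel minimum levy:
  Adjusted income: CHF 844000 + CHF 88000 + CHF 158000 + CHF 173000 = CHF 1263000
  Less exemption CHF 26000 → base CHF 1237000
  CHF 1237000 × 24% = CHF 296880

CHF 296880 > CHF 102110, so the parallel minimum levy is the binding amount.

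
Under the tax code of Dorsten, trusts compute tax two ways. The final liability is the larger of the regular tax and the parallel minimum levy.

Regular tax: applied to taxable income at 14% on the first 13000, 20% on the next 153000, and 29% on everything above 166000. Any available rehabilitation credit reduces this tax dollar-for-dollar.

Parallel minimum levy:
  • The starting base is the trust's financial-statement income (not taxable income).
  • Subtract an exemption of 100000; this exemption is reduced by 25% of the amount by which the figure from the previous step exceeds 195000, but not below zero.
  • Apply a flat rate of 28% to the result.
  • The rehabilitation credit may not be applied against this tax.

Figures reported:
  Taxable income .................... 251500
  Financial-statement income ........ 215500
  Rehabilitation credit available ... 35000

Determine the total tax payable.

33775

Parallel minimum levy:
  Base (financial-statement income): 215500
  Exemption: 100000 − 25% × (215500 − 195000) = 100000 − 5125 = 94875
  Base: 215500 − 94875 = 120625
  120625 × 28% = 33775

Regular tax:
  13000 × 14% = 1820
  153000 × 20% = 30600
  85500 × 29% = 24795
  → 57215
  Less rehabilitation credit 35000 → 22215

33775 > 22215, so the parallel minimum levy is the binding amount.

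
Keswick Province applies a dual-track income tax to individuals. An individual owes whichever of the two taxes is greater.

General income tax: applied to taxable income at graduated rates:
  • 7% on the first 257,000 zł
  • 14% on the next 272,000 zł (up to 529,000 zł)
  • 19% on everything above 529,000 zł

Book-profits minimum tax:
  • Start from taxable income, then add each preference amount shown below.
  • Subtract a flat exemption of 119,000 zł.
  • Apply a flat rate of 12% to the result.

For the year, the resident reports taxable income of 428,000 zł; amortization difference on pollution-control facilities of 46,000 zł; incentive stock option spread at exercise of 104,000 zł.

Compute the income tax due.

Book-profits minimum tax:
  Adjusted income: 428,000 zł + 46,000 zł + 104,000 zł = 578,000 zł
  Less exemption 119,000 zł → base 459,000 zł
  459,000 zł × 12% = 55,080 zł

General income tax:
  257,000 zł × 7% = 17,990 zł
  171,000 zł × 14% = 23,940 zł
  → 41,930 zł

55,080 zł > 41,930 zł, so the book-profits minimum tax is the binding amount.

55,080 zł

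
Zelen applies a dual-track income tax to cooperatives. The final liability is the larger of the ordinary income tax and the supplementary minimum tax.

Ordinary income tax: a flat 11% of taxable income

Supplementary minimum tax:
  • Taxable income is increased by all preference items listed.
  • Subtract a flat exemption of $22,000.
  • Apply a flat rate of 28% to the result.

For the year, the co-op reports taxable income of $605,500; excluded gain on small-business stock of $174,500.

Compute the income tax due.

Ordinary income tax:
  $605,500 × 11% = $66,605

Supplementary minimum tax:
  Adjusted income: $605,500 + $174,500 = $780,000
  Less exemption $22,000 → base $758,000
  $758,000 × 28% = $212,240

$212,240 > $66,605, so the supplementary minimum tax is the binding amount.

$212,240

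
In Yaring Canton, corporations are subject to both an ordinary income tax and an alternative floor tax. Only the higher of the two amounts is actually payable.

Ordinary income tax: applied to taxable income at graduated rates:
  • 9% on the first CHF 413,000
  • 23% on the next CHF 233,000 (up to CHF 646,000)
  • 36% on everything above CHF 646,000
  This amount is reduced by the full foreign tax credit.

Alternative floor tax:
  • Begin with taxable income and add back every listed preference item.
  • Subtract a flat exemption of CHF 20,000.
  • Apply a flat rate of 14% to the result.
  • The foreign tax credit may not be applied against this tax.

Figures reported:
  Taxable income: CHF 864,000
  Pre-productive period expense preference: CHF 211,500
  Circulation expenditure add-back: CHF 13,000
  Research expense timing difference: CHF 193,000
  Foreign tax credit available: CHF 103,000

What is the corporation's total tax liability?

CHF 176,610

Ordinary income tax:
  CHF 413,000 × 9% = CHF 37,170
  CHF 233,000 × 23% = CHF 53,590
  CHF 218,000 × 36% = CHF 78,480
  → CHF 169,240
  Less foreign tax credit CHF 103,000 → CHF 66,240

Alternative floor tax:
  Adjusted income: CHF 864,000 + CHF 211,500 + CHF 13,000 + CHF 193,000 = CHF 1,281,500
  Less exemption CHF 20,000 → base CHF 1,261,500
  CHF 1,261,500 × 14% = CHF 176,610

CHF 176,610 > CHF 66,240, so the alternative floor tax is the binding amount.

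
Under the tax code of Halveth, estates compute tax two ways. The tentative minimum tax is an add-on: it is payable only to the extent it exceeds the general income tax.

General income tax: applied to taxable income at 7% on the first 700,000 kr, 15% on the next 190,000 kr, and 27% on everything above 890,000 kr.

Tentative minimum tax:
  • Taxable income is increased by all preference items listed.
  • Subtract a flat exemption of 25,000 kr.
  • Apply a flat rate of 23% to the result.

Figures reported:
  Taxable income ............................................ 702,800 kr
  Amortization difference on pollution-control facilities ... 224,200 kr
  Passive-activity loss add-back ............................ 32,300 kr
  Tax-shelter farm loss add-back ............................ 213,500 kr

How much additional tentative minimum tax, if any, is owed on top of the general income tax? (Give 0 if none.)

214,574 kr

Tentative minimum tax:
  Adjusted income: 702,800 kr + 224,200 kr + 32,300 kr + 213,500 kr = 1,172,800 kr
  Less exemption 25,000 kr → base 1,147,800 kr
  1,147,800 kr × 23% = 263,994 kr

General income tax:
  700,000 kr × 7% = 49,000 kr
  2,800 kr × 15% = 420 kr
  → 49,420 kr

Excess of tentative minimum tax over general income tax: 263,994 kr − 49,420 kr = 214,574 kr.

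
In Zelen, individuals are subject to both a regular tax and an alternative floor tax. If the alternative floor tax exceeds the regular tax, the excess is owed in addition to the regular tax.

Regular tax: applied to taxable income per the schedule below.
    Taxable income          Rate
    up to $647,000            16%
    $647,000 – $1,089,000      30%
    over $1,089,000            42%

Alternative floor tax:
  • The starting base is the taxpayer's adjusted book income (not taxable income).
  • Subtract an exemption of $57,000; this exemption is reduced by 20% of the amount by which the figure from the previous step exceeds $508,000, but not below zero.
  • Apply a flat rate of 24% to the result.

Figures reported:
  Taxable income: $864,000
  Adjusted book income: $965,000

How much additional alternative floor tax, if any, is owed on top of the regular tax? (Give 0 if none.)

Regular tax:
  $647,000 × 16% = $103,520
  $217,000 × 30% = $65,100
  → $168,620

Alternative floor tax:
  Base (adjusted book income): $965,000
  Exemption: 20% × ($965,000 − $508,000) = $91,400 ≥ $57,000, so the exemption is fully phased out
  Base: $965,000 − $0 = $965,000
  $965,000 × 24% = $231,600

Excess of alternative floor tax over regular tax: $231,600 − $168,620 = $62,980.

$62,980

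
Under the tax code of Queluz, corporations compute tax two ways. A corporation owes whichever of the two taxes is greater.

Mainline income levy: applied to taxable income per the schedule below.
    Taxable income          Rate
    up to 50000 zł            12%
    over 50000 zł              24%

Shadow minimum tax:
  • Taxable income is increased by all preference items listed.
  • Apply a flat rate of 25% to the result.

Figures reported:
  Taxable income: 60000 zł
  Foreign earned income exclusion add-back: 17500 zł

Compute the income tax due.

19375 zł

Shadow minimum tax:
  Adjusted income: 60000 zł + 17500 zł = 77500 zł
  77500 zł × 25% = 19375 zł

Mainline income levy:
  50000 zł × 12% = 6000 zł
  10000 zł × 24% = 2400 zł
  → 8400 zł

19375 zł > 8400 zł, so the shadow minimum tax is the binding amount.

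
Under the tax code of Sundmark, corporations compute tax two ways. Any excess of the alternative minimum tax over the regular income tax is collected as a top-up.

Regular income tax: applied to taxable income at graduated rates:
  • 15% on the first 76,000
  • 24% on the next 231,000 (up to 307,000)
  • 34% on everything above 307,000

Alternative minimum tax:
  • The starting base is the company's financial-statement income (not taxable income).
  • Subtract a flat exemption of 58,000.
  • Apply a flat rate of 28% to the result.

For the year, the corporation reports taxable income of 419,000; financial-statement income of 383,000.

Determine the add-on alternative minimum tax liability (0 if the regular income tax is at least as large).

0

Regular income tax:
  76,000 × 15% = 11,400
  231,000 × 24% = 55,440
  112,000 × 34% = 38,080
  → 104,920

Alternative minimum tax:
  Base (financial-statement income): 383,000
  Less exemption 58,000 → base 325,000
  325,000 × 28% = 91,000

91,000 ≤ 104,920, so no add-on is due.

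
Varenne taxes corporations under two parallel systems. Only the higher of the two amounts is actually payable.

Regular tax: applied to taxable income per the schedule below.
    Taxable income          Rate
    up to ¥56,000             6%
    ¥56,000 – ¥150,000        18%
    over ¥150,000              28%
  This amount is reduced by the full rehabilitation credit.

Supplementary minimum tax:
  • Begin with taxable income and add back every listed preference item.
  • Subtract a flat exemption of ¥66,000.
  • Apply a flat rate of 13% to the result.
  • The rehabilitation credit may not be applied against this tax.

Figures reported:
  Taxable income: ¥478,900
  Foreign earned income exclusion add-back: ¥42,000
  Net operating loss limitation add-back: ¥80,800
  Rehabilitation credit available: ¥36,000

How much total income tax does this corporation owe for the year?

Regular tax:
  ¥56,000 × 6% = ¥3,360
  ¥94,000 × 18% = ¥16,920
  ¥328,900 × 28% = ¥92,092
  → ¥112,372
  Less rehabilitation credit ¥36,000 → ¥76,372

Supplementary minimum tax:
  Adjusted income: ¥478,900 + ¥42,000 + ¥80,800 = ¥601,700
  Less exemption ¥66,000 → base ¥535,700
  ¥535,700 × 13% = ¥69,641

¥76,372 > ¥69,641, so the regular tax governs.

¥76,372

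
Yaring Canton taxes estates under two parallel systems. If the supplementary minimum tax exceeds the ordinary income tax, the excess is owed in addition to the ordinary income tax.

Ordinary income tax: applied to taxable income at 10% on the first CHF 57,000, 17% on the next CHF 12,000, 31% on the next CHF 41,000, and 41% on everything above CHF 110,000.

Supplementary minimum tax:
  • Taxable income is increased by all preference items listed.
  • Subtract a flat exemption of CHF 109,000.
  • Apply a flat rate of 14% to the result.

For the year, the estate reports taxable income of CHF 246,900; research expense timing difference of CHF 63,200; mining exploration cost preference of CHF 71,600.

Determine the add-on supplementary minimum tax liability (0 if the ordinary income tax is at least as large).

CHF 0

Ordinary income tax:
  CHF 57,000 × 10% = CHF 5,700
  CHF 12,000 × 17% = CHF 2,040
  CHF 41,000 × 31% = CHF 12,710
  CHF 136,900 × 41% = CHF 56,129
  → CHF 76,579

Supplementary minimum tax:
  Adjusted income: CHF 246,900 + CHF 63,200 + CHF 71,600 = CHF 381,700
  Less exemption CHF 109,000 → base CHF 272,700
  CHF 272,700 × 14% = CHF 38,178

CHF 38,178 ≤ CHF 76,579, so no add-on is due.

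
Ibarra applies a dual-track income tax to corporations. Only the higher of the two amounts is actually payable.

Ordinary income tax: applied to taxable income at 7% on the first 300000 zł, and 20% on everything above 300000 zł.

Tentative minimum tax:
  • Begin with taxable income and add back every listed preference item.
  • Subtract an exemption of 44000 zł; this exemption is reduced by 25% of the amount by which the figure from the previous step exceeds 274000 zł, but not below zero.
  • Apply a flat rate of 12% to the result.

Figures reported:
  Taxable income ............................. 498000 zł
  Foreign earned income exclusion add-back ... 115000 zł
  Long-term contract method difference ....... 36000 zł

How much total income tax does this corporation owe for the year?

77880 zł

Ordinary income tax:
  300000 zł × 7% = 21000 zł
  198000 zł × 20% = 39600 zł
  → 60600 zł

Tentative minimum tax:
  Adjusted income: 498000 zł + 115000 zł + 36000 zł = 649000 zł
  Exemption: 25% × (649000 zł − 274000 zł) = 93750 zł ≥ 44000 zł, so the exemption is fully phased out
  Base: 649000 zł − 0 zł = 649000 zł
  649000 zł × 12% = 77880 zł

77880 zł > 60600 zł, so the tentative minimum tax is the binding amount.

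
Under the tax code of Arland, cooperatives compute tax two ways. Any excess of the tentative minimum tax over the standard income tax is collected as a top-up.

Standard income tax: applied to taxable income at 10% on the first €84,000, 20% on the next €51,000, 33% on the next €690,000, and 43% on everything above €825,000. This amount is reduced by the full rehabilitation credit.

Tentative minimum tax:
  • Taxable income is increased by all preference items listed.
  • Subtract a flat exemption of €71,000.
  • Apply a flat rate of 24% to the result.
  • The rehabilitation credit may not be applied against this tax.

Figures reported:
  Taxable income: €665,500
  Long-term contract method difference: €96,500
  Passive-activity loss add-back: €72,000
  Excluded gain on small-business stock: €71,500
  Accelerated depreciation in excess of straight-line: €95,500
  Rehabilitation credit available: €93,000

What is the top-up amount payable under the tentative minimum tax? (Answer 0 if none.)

€122,535

Standard income tax:
  €84,000 × 10% = €8,400
  €51,000 × 20% = €10,200
  €530,500 × 33% = €175,065
  → €193,665
  Less rehabilitation credit €93,000 → €100,665

Tentative minimum tax:
  Adjusted income: €665,500 + €96,500 + €72,000 + €71,500 + €95,500 = €1,001,000
  Less exemption €71,000 → base €930,000
  €930,000 × 24% = €223,200

Excess of tentative minimum tax over standard income tax: €223,200 − €100,665 = €122,535.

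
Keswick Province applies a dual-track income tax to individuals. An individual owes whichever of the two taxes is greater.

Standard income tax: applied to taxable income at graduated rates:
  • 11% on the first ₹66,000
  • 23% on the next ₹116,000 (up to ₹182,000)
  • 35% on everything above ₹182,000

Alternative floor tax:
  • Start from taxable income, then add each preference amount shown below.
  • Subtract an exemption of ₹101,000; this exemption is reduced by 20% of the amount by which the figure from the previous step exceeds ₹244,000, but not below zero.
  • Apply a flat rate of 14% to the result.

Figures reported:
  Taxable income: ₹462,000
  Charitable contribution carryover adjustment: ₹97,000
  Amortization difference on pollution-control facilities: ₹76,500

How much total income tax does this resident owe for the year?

₹131,940

Standard income tax:
  ₹66,000 × 11% = ₹7,260
  ₹116,000 × 23% = ₹26,680
  ₹280,000 × 35% = ₹98,000
  → ₹131,940

Alternative floor tax:
  Adjusted income: ₹462,000 + ₹97,000 + ₹76,500 = ₹635,500
  Exemption: ₹101,000 − 20% × (₹635,500 − ₹244,000) = ₹101,000 − ₹78,300 = ₹22,700
  Base: ₹635,500 − ₹22,700 = ₹612,800
  ₹612,800 × 14% = ₹85,792

₹131,940 > ₹85,792, so the standard income tax governs.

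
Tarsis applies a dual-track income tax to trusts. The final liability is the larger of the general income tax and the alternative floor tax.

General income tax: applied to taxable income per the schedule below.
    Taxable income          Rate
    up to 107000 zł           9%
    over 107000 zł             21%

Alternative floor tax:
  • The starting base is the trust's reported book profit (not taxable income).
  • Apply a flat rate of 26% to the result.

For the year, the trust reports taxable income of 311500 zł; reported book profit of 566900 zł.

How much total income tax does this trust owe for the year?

Alternative floor tax:
  Base (reported book profit): 566900 zł
  566900 zł × 26% = 147394 zł

General income tax:
  107000 zł × 9% = 9630 zł
  204500 zł × 21% = 42945 zł
  → 52575 zł

147394 zł > 52575 zł, so the alternative floor tax is the binding amount.

147394 zł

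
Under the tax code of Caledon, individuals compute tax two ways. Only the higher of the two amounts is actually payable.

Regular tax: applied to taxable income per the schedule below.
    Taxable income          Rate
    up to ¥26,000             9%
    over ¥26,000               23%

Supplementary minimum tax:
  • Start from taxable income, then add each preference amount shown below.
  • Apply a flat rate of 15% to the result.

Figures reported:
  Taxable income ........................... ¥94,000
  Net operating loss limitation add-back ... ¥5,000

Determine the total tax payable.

Regular tax:
  ¥26,000 × 9% = ¥2,340
  ¥68,000 × 23% = ¥15,640
  → ¥17,980

Supplementary minimum tax:
  Adjusted income: ¥94,000 + ¥5,000 = ¥99,000
  ¥99,000 × 15% = ¥14,850

¥17,980 > ¥14,850, so the regular tax governs.

¥17,980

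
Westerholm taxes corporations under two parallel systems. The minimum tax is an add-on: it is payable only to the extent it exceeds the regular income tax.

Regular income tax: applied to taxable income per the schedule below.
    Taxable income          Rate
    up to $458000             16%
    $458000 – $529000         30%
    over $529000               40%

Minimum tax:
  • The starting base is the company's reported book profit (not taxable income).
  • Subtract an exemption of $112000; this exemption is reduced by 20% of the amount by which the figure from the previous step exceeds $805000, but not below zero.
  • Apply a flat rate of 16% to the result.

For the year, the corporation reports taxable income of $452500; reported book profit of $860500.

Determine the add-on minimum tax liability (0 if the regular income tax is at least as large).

Minimum tax:
  Base (reported book profit): $860500
  Exemption: $112000 − 20% × ($860500 − $805000) = $112000 − $11100 = $100900
  Base: $860500 − $100900 = $759600
  $759600 × 16% = $121536

Regular income tax:
  $452500 × 16% = $72400

Excess of minimum tax over regular income tax: $121536 − $72400 = $49136.

$49136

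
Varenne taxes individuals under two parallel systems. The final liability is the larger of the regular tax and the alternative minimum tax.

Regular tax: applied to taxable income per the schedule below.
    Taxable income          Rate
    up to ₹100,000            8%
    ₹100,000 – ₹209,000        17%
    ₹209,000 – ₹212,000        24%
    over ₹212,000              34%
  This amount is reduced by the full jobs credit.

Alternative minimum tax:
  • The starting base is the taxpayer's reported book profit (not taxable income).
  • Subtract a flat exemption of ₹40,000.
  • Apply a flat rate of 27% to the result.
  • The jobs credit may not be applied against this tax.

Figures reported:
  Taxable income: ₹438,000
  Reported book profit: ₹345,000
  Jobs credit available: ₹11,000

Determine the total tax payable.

Alternative minimum tax:
  Base (reported book profit): ₹345,000
  Less exemption ₹40,000 → base ₹305,000
  ₹305,000 × 27% = ₹82,350

Regular tax:
  ₹100,000 × 8% = ₹8,000
  ₹109,000 × 17% = ₹18,530
  ₹3,000 × 24% = ₹720
  ₹226,000 × 34% = ₹76,840
  → ₹104,090
  Less jobs credit ₹11,000 → ₹93,090

₹93,090 > ₹82,350, so the regular tax governs.

₹93,090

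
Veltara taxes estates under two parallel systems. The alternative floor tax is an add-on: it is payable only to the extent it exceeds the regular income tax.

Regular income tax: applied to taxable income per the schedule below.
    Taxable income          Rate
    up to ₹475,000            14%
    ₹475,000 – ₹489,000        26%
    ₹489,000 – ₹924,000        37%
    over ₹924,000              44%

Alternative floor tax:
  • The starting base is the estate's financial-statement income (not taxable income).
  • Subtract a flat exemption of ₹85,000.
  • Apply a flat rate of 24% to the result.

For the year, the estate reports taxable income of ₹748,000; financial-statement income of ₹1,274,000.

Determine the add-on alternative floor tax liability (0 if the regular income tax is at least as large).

Alternative floor tax:
  Base (financial-statement income): ₹1,274,000
  Less exemption ₹85,000 → base ₹1,189,000
  ₹1,189,000 × 24% = ₹285,360

Regular income tax:
  ₹475,000 × 14% = ₹66,500
  ₹14,000 × 26% = ₹3,640
  ₹259,000 × 37% = ₹95,830
  → ₹165,970

Excess of alternative floor tax over regular income tax: ₹285,360 − ₹165,970 = ₹119,390.

₹119,390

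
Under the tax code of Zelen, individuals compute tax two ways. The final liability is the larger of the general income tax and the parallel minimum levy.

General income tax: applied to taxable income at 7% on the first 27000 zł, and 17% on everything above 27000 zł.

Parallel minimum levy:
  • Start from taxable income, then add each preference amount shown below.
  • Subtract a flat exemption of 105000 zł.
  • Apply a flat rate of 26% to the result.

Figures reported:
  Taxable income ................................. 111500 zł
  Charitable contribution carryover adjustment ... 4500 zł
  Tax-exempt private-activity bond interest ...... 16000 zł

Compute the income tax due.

16255 zł

Parallel minimum levy:
  Adjusted income: 111500 zł + 4500 zł + 16000 zł = 132000 zł
  Less exemption 105000 zł → base 27000 zł
  27000 zł × 26% = 7020 zł

General income tax:
  27000 zł × 7% = 1890 zł
  84500 zł × 17% = 14365 zł
  → 16255 zł

16255 zł > 7020 zł, so the general income tax governs.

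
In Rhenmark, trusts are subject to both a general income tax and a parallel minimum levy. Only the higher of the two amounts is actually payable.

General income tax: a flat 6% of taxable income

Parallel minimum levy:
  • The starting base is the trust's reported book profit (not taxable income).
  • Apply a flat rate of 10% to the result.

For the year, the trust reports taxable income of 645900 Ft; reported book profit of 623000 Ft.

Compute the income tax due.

62300 Ft

General income tax:
  645900 Ft × 6% = 38754 Ft

Parallel minimum levy:
  Base (reported book profit): 623000 Ft
  623000 Ft × 10% = 62300 Ft

62300 Ft > 38754 Ft, so the parallel minimum levy is the binding amount.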